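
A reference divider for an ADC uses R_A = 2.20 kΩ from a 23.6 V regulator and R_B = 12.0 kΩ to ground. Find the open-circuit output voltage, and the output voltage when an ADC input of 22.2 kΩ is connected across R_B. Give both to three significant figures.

Open-circuit: V = 23.6 × 12.0/(2.20 + 12.0) = 19.9 V.
With the load, R_B becomes R_B‖R_L = 7.789 kΩ, so V = 23.6 × 7.789/9.989 = 18.4 V.

Unloaded: 19.9 V; loaded: 18.4 V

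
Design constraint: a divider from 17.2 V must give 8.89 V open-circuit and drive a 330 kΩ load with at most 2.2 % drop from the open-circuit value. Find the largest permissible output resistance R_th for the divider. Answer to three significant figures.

R_th ≤ 7.42 kΩ

Loading drop = R_th/(R_th + R_L) ≤ 0.0220, so R_th ≤ R_L · ε/(1−ε) = 330 kΩ × 0.0220/0.9780 = 7.42 kΩ.
(Any R1, R2 with R2/(R1+R2) = 0.517 and R1‖R2 ≤ 7.42 kΩ will meet the spec.)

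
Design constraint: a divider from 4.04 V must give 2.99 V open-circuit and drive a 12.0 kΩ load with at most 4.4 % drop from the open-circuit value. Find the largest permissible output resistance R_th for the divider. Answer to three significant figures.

Loading drop = R_th/(R_th + R_L) ≤ 0.0440, so R_th ≤ R_L · ε/(1−ε) = 12.0 kΩ × 0.0440/0.9560 = 552 Ω.

R_th ≤ 552 Ω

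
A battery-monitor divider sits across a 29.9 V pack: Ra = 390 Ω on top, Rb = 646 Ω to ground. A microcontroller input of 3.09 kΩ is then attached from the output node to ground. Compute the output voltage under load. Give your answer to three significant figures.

V_out ≈ 17.3 V

The load sits in parallel with Rb: Rb‖R_L = (646 × 3090) / (646 + 3090) = 534.3 Ω.
V_out = 29.9 × 534.3 / (390 + 534.3) = 29.9 × 534.3/924.3 = 17.3 V.
(Unloaded it would have been 18.6 V.)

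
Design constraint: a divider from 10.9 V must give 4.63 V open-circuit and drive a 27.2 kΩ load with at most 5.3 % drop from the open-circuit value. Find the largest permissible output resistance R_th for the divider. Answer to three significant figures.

Loading drop = R_th/(R_th + R_L) ≤ 0.0530, so R_th ≤ R_L · ε/(1−ε) = 27.2 kΩ × 0.0530/0.9470 = 1.52 kΩ.
(Any R1, R2 with R2/(R1+R2) = 0.425 and R1‖R2 ≤ 1.52 kΩ will meet the spec.)

R_th ≤ 1.52 kΩ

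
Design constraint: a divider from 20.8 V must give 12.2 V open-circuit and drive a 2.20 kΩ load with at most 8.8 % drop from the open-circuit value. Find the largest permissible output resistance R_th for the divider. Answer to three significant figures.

Loading drop = R_th/(R_th + R_L) ≤ 0.0880, so R_th ≤ R_L · ε/(1−ε) = 2.20 kΩ × 0.0880/0.9120 = 212 Ω.

R_th ≤ 212 Ω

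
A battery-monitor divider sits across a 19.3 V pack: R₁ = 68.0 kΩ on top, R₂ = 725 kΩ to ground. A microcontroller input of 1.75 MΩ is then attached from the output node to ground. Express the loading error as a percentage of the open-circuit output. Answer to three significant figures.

The divider's output (Thévenin) resistance is R₁‖R₂ = 62.17 kΩ.
Fractional drop under load = R_th/(R_th + R_L) = 62.17 / (62.17 + 1750) = 0.03431.
So the output falls by 3.43 %.

3.43 %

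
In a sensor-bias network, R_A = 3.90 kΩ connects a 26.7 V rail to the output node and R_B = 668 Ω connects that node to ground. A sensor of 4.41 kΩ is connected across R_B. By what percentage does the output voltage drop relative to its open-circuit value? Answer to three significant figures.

11.5 %

Unloaded V = 26.7 × 668/4568 = 3.9045 V.
Loaded: R_B‖R_L = 580.1 Ω, giving V = 26.7 × 580.1/4480 = 3.4574 V.
Drop = (3.9045 − 3.4574) / 3.9045 = 11.5 %.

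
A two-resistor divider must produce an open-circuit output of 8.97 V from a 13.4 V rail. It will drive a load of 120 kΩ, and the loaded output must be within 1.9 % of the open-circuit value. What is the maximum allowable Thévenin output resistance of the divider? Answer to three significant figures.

R_th ≤ 2.32 kΩ

Loading drop = R_th/(R_th + R_L) ≤ 0.0190, so R_th ≤ R_L · ε/(1−ε) = 120 kΩ × 0.0190/0.9810 = 2.32 kΩ.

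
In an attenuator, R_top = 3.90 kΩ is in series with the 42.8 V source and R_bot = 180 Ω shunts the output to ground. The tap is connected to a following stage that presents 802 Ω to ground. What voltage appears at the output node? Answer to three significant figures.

V_out ≈ 1.55 V

The load sits in parallel with R_bot: R_bot‖R_L = (180 × 802) / (180 + 802) = 147.0 Ω.
V_out = 42.8 × 147.0 / (3900 + 147.0) = 42.8 × 147.0/4047 = 1.55 V.
(Unloaded it would have been 1.89 V.)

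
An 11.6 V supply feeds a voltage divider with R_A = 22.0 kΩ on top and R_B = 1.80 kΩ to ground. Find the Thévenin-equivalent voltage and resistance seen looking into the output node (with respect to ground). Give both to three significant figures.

V_th = 0.877 V, R_th = 1.66 kΩ

V_th is the open-circuit tap voltage: 11.6 × 1.80/(22.0 + 1.80) = 0.877 V.
With the supply zeroed, R_A and R_B appear in parallel from the tap: R_th = R_A‖R_B = (22.0 × 1.80)/23.80 = 1.66 kΩ.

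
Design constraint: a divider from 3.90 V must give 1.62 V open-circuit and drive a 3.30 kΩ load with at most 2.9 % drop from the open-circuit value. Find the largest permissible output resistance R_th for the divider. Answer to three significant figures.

R_th ≤ 98.6 Ω

Loading drop = R_th/(R_th + R_L) ≤ 0.0290, so R_th ≤ R_L · ε/(1−ε) = 3.30 kΩ × 0.0290/0.9710 = 98.6 Ω.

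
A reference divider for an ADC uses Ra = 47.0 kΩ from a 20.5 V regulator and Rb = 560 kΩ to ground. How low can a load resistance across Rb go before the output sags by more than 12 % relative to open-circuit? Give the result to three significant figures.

Output resistance R_th = Ra‖Rb = (47.0 × 560)/607.0 = 43.36 kΩ.
The fractional drop is R_th/(R_th + R_L); requiring this ≤ 0.120 gives R_L ≥ R_th(1/0.120 − 1) = 43.36 × 7.333 = 318 kΩ.

R_L(min) ≈ 318 kΩ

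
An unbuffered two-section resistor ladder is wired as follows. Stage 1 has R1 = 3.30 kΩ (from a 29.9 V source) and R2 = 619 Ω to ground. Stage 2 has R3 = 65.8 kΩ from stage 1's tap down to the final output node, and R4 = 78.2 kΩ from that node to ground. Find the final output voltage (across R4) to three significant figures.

V_out ≈ 2.56 V

Stage 2 presents R3+R4 = 144000 Ω as a load on stage 1's tap.
Stage 1's lower leg becomes R2‖(R3+R4) = 616.4 Ω, so V_mid = 29.9 × 616.4/3916 = 4.706 V.
Stage 2 is itself unloaded: V_out = V_mid × R4/(R3+R4) = 4.706 × 78200/144000 = 2.56 V.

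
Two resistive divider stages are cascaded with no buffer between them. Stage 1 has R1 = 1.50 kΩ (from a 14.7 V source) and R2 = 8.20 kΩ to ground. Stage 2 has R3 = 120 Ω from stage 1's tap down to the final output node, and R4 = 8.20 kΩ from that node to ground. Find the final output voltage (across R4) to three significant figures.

Stage 2 presents R3+R4 = 8320 Ω as a load on stage 1's tap.
Stage 1's lower leg becomes R2‖(R3+R4) = 4130 Ω, so V_mid = 14.7 × 4130/5630 = 10.78 V.
Stage 2 is itself unloaded: V_out = V_mid × R4/(R3+R4) = 10.78 × 8200/8320 = 10.6 V.

V_out ≈ 10.6 V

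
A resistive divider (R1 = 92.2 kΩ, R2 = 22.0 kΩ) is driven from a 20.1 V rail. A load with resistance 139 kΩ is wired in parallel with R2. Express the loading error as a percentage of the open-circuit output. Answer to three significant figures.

The divider's output (Thévenin) resistance is R1‖R2 = 17.76 kΩ.
Fractional drop under load = R_th/(R_th + R_L) = 17.76 / (17.76 + 139) = 0.1133.
So the output falls by 11.3 %.

11.3 %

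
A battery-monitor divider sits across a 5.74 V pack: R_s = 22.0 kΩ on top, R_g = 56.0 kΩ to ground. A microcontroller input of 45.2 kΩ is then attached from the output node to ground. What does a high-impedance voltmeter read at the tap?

V_out ≈ 3.05 V

The load sits in parallel with R_g: R_g‖R_L = (56.0 × 45.2) / (56.0 + 45.2) = 25.01 kΩ.
V_out = 5.74 × 25.01 / (22.0 + 25.01) = 5.74 × 25.01/47.01 = 3.05 V.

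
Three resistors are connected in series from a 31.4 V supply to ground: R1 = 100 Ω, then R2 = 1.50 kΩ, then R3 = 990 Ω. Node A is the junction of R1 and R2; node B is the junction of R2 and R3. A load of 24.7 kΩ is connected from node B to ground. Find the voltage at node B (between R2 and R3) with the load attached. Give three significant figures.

V ≈ 11.7 V

At node B, R3 is in parallel with the load: R3‖R_L = 951.8 Ω.
Below node A the resistance is R2 + (R3‖R_L) = 2452 Ω, so V_A = 31.4 × 2452/2552 = 30.17 V.
Then V_B = V_A × (R3‖R_L)/(R2 + R3‖R_L) = 30.17 × 951.8/2452 = 11.7 V.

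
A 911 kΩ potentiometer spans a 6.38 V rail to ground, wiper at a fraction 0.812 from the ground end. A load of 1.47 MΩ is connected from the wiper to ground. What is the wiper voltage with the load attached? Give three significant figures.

The wiper splits the pot into (1−α)R = 171.3 kΩ above and αR = 739.7 kΩ below.
Lower section ‖ load = 492.1 kΩ.
V_wiper = 6.38 × 492.1/(171.3 + 492.1) = 4.73 V.

V ≈ 4.73 V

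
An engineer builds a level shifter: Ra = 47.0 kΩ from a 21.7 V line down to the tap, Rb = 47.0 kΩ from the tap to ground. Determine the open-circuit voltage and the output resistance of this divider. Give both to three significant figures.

V_th is the open-circuit tap voltage: 21.7 × 47.0/(47.0 + 47.0) = 10.8 V.
With the supply zeroed, Ra and Rb appear in parallel from the tap: R_th = Ra‖Rb = (47.0 × 47.0)/94.00 = 23.5 kΩ.

V_th = 10.8 V, R_th = 23.5 kΩ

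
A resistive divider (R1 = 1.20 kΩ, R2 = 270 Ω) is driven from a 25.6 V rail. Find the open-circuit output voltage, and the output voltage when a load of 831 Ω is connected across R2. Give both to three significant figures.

Unloaded: 4.70 V; loaded: 3.72 V

Open-circuit: V = 25.6 × 270/(1200 + 270) = 4.70 V.
With the load, R2 becomes R2‖R_L = 203.8 Ω, so V = 25.6 × 203.8/1404 = 3.72 V.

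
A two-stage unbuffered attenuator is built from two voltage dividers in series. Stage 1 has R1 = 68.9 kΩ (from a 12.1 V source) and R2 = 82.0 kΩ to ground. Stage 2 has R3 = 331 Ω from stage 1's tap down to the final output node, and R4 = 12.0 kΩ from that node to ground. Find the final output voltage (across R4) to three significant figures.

Stage 2 presents R3+R4 = 12330 Ω as a load on stage 1's tap.
Stage 1's lower leg becomes R2‖(R3+R4) = 10720 Ω, so V_mid = 12.1 × 10720/79620 = 1.629 V.
Stage 2 is itself unloaded: V_out = V_mid × R4/(R3+R4) = 1.629 × 12000/12330 = 1.59 V.

V_out ≈ 1.59 V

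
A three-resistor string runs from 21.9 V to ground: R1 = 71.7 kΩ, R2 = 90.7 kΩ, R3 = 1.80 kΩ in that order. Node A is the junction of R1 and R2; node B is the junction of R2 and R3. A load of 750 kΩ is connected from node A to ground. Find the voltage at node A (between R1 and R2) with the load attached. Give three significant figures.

V ≈ 11.7 V

Below node A the series string R2+R3 = 92.50 kΩ sits in parallel with the 750 kΩ load: 82.34 kΩ.
V_A = 21.9 × 82.34/(71.7 + 82.34) = 11.7 V.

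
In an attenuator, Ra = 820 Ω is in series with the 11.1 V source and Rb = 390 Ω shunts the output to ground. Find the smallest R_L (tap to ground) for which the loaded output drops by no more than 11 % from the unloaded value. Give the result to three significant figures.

R_L(min) ≈ 2.14 kΩ

Output resistance R_th = Ra‖Rb = (820 × 390)/1210 = 264.3 Ω.
The fractional drop is R_th/(R_th + R_L); requiring this ≤ 0.110 gives R_L ≥ R_th(1/0.110 − 1) = 264.3 × 8.091 = 2.14 kΩ.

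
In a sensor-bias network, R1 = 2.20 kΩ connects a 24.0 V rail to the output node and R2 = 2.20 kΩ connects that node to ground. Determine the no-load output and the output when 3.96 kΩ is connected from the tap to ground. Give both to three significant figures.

Open-circuit: V = 24.0 × 2.20/(2.20 + 2.20) = 12.0 V.
With the load, R2 becomes R2‖R_L = 1.414 kΩ, so V = 24.0 × 1.414/3.614 = 9.39 V.

Unloaded: 12.0 V; loaded: 9.39 V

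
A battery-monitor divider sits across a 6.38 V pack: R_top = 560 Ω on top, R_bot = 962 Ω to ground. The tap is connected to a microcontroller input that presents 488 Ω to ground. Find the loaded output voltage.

The load sits in parallel with R_bot: R_bot‖R_L = (962 × 488) / (962 + 488) = 323.8 Ω.
V_out = 6.38 × 323.8 / (560 + 323.8) = 6.38 × 323.8/883.8 = 2.34 V.

V_out ≈ 2.34 V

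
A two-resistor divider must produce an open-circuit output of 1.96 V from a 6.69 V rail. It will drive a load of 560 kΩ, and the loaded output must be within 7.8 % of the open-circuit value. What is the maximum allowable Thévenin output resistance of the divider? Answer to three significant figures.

R_th ≤ 47.4 kΩ

Loading drop = R_th/(R_th + R_L) ≤ 0.0780, so R_th ≤ R_L · ε/(1−ε) = 560 kΩ × 0.0780/0.9220 = 47.4 kΩ.
(Any R1, R2 with R2/(R1+R2) = 0.293 and R1‖R2 ≤ 47.4 kΩ will meet the spec.)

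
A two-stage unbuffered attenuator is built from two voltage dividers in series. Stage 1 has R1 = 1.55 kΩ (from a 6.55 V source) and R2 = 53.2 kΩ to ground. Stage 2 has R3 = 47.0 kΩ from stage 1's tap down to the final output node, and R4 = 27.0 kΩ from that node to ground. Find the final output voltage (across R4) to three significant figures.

Stage 2 presents R3+R4 = 74.00 kΩ as a load on stage 1's tap.
Stage 1's lower leg becomes R2‖(R3+R4) = 30.95 kΩ, so V_mid = 6.55 × 30.95/32.50 = 6.238 V.
Stage 2 is itself unloaded: V_out = V_mid × R4/(R3+R4) = 6.238 × 27.0/74.00 = 2.28 V.

V_out ≈ 2.28 V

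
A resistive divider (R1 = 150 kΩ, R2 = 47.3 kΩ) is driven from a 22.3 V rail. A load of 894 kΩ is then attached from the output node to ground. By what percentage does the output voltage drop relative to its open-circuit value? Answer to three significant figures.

The divider's output (Thévenin) resistance is R1‖R2 = 35.96 kΩ.
Fractional drop under load = R_th/(R_th + R_L) = 35.96 / (35.96 + 894) = 0.03867.
So the output falls by 3.87 %.

3.87 %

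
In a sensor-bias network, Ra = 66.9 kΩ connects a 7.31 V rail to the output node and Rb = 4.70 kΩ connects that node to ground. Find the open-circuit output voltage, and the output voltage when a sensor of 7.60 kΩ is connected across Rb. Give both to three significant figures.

Unloaded: 0.480 V; loaded: 0.304 V

Open-circuit: V = 7.31 × 4.70/(66.9 + 4.70) = 0.480 V.
With the load, Rb becomes Rb‖R_L = 2.904 kΩ, so V = 7.31 × 2.904/69.80 = 0.304 V.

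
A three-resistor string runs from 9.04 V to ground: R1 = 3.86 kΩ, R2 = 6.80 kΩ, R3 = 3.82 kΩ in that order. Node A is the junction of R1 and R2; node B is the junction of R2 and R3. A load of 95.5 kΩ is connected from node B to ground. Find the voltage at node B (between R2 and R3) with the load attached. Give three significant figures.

V ≈ 2.32 V

At node B, R3 is in parallel with the load: R3‖R_L = 3.673 kΩ.
Below node A the resistance is R2 + (R3‖R_L) = 10.47 kΩ, so V_A = 9.04 × 10.47/14.33 = 6.605 V.
Then V_B = V_A × (R3‖R_L)/(R2 + R3‖R_L) = 6.605 × 3.673/10.47 = 2.32 V.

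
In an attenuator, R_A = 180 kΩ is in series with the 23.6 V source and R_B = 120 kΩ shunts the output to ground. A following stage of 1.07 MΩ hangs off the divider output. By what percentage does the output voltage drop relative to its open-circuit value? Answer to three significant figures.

The divider's output (Thévenin) resistance is R_A‖R_B = 72.00 kΩ.
Fractional drop under load = R_th/(R_th + R_L) = 72.00 / (72.00 + 1070) = 0.06305.
So the output falls by 6.30 %.

6.30 %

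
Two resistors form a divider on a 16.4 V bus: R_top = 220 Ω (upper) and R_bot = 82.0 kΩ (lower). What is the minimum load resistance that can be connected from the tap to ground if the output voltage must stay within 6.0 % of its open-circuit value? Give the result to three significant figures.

R_L(min) ≈ 3.44 kΩ

Output resistance R_th = R_top‖R_bot = (220 × 82000)/82220 = 219.4 Ω.
The fractional drop is R_th/(R_th + R_L); requiring this ≤ 0.0600 gives R_L ≥ R_th(1/0.0600 − 1) = 219.4 × 15.67 = 3.44 kΩ.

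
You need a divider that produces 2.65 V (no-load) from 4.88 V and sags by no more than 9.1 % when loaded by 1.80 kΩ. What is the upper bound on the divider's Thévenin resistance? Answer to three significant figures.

Loading drop = R_th/(R_th + R_L) ≤ 0.0910, so R_th ≤ R_L · ε/(1−ε) = 1.80 kΩ × 0.0910/0.9090 = 180 Ω.

R_th ≤ 180 Ω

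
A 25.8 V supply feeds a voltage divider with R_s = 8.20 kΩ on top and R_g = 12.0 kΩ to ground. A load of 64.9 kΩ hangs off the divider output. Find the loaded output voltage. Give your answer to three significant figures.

The load sits in parallel with R_g: R_g‖R_L = (12.0 × 64.9) / (12.0 + 64.9) = 10.13 kΩ.
V_out = 25.8 × 10.13 / (8.20 + 10.13) = 25.8 × 10.13/18.33 = 14.3 V.
(Unloaded it would have been 15.3 V.)

V_out ≈ 14.3 V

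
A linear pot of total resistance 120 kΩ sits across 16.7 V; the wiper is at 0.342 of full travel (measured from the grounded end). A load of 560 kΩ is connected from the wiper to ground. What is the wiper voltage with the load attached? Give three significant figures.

V ≈ 5.45 V

The wiper splits the pot into (1−α)R = 78.96 kΩ above and αR = 41.04 kΩ below.
Lower section ‖ load = 38.24 kΩ.
V_wiper = 16.7 × 38.24/(78.96 + 38.24) = 5.45 V.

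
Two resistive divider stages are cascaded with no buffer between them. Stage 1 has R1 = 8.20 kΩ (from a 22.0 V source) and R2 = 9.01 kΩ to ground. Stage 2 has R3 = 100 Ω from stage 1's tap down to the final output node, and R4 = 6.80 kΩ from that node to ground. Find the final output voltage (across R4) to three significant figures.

Stage 2 presents R3+R4 = 6900 Ω as a load on stage 1's tap.
Stage 1's lower leg becomes R2‖(R3+R4) = 3908 Ω, so V_mid = 22.0 × 3908/12110 = 7.100 V.
Stage 2 is itself unloaded: V_out = V_mid × R4/(R3+R4) = 7.100 × 6800/6900 = 7.00 V.

V_out ≈ 7.00 V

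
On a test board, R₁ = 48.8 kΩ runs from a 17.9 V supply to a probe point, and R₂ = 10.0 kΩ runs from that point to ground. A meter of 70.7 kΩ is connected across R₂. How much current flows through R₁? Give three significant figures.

R₂‖R_L = 8.761 kΩ, so the source sees R₁ + R₂‖R_L = 57.56 kΩ.
I = 17.9 V / 57.56 kΩ = 0.311 mA.

I ≈ 0.311 mA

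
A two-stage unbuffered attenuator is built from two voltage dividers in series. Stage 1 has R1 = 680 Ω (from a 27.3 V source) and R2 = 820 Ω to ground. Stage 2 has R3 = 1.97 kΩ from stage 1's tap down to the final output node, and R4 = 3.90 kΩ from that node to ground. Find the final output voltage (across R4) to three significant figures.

Stage 2 presents R3+R4 = 5870 Ω as a load on stage 1's tap.
Stage 1's lower leg becomes R2‖(R3+R4) = 719.5 Ω, so V_mid = 27.3 × 719.5/1399 = 14.04 V.
Stage 2 is itself unloaded: V_out = V_mid × R4/(R3+R4) = 14.04 × 3900/5870 = 9.32 V.

V_out ≈ 9.32 V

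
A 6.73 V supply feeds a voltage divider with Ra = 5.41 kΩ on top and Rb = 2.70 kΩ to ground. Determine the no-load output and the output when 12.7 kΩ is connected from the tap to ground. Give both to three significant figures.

Unloaded: 2.24 V; loaded: 1.96 V

Open-circuit: V = 6.73 × 2.70/(5.41 + 2.70) = 2.24 V.
With the load, Rb becomes Rb‖R_L = 2.227 kΩ, so V = 6.73 × 2.227/7.637 = 1.96 V.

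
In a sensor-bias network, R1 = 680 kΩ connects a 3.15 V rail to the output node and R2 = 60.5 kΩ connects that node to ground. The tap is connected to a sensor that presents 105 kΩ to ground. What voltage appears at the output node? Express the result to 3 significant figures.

The load sits in parallel with R2: R2‖R_L = (60.5 × 105) / (60.5 + 105) = 38.38 kΩ.
V_out = 3.15 × 38.38 / (680 + 38.38) = 3.15 × 38.38/718.4 = 0.168 V.
(Unloaded it would have been 0.257 V.)

V_out ≈ 0.168 V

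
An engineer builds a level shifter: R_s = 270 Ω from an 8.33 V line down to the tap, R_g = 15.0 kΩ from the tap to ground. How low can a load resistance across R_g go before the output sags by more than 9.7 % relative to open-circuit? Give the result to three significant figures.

Output resistance R_th = R_s‖R_g = (270 × 15000)/15270 = 265.2 Ω.
The fractional drop is R_th/(R_th + R_L); requiring this ≤ 0.0970 gives R_L ≥ R_th(1/0.0970 − 1) = 265.2 × 9.309 = 2.47 kΩ.

R_L(min) ≈ 2.47 kΩ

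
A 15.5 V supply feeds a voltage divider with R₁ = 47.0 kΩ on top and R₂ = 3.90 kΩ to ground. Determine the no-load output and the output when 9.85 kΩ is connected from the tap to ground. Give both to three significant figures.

Unloaded: 1.19 V; loaded: 0.870 V

Open-circuit: V = 15.5 × 3.90/(47.0 + 3.90) = 1.19 V.
With the load, R₂ becomes R₂‖R_L = 2.794 kΩ, so V = 15.5 × 2.794/49.79 = 0.870 V.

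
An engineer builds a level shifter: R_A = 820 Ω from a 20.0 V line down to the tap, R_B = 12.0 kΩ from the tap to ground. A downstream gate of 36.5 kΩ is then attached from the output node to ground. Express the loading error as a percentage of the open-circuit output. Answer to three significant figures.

2.06 %

The divider's output (Thévenin) resistance is R_A‖R_B = 767.6 Ω.
Fractional drop under load = R_th/(R_th + R_L) = 767.6 / (767.6 + 36500) = 0.02060.
So the output falls by 2.06 %.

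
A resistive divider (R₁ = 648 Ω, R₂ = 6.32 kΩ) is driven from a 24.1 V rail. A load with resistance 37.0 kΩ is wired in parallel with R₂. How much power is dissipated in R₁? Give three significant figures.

Total resistance from the source is R₁ + (R₂‖R_L) = 6046 Ω, so I = 24.1/6046 Ω = 3.986 mA.
P = I²·R₁ = (3.986 mA)² × 648 Ω = 10.3 mW.

P ≈ 10.3 mW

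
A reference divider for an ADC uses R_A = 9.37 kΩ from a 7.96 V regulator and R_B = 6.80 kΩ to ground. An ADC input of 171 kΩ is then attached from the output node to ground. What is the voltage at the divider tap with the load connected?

The load sits in parallel with R_B: R_B‖R_L = (6.80 × 171) / (6.80 + 171) = 6.540 kΩ.
V_out = 7.96 × 6.540 / (9.37 + 6.540) = 7.96 × 6.540/15.91 = 3.27 V.
(Unloaded it would have been 3.35 V.)

V_out ≈ 3.27 V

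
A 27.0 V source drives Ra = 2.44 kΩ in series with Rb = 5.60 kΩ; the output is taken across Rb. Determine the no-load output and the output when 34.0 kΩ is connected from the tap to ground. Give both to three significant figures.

Unloaded: 18.8 V; loaded: 17.9 V

Open-circuit: V = 27.0 × 5.60/(2.44 + 5.60) = 18.8 V.
With the load, Rb becomes Rb‖R_L = 4.808 kΩ, so V = 27.0 × 4.808/7.248 = 17.9 V.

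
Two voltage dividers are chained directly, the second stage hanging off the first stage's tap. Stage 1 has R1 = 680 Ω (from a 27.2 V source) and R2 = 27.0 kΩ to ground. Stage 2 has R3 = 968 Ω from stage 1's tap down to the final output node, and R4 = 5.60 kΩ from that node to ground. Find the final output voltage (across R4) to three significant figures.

Stage 2 presents R3+R4 = 6568 Ω as a load on stage 1's tap.
Stage 1's lower leg becomes R2‖(R3+R4) = 5283 Ω, so V_mid = 27.2 × 5283/5963 = 24.10 V.
Stage 2 is itself unloaded: V_out = V_mid × R4/(R3+R4) = 24.10 × 5600/6568 = 20.5 V.

V_out ≈ 20.5 V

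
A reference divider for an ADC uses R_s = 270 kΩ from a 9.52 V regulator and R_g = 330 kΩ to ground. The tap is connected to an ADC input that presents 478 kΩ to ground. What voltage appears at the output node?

The load sits in parallel with R_g: R_g‖R_L = (330 × 478) / (330 + 478) = 195.2 kΩ.
V_out = 9.52 × 195.2 / (270 + 195.2) = 9.52 × 195.2/465.2 = 3.99 V.

V_out ≈ 3.99 V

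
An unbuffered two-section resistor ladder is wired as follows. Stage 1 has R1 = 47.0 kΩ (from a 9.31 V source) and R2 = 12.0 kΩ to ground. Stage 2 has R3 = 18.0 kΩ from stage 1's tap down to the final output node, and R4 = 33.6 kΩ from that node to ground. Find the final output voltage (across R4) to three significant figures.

V_out ≈ 1.04 V

Stage 2 presents R3+R4 = 51.60 kΩ as a load on stage 1's tap.
Stage 1's lower leg becomes R2‖(R3+R4) = 9.736 kΩ, so V_mid = 9.31 × 9.736/56.74 = 1.598 V.
Stage 2 is itself unloaded: V_out = V_mid × R4/(R3+R4) = 1.598 × 33.6/51.60 = 1.04 V.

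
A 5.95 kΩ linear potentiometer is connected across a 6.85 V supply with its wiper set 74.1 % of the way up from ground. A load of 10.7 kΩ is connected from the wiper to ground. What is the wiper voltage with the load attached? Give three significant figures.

V ≈ 4.59 V

The wiper splits the pot into (1−α)R = 1.541 kΩ above and αR = 4.409 kΩ below.
Lower section ‖ load = 3.122 kΩ.
V_wiper = 6.85 × 3.122/(1.541 + 3.122) = 4.59 V.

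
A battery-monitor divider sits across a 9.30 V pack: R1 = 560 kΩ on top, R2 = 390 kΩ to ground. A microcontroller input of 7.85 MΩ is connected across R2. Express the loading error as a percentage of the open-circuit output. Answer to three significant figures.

2.85 %

The divider's output (Thévenin) resistance is R1‖R2 = 229.9 kΩ.
Fractional drop under load = R_th/(R_th + R_L) = 229.9 / (229.9 + 7850) = 0.02845.
So the output falls by 2.85 %.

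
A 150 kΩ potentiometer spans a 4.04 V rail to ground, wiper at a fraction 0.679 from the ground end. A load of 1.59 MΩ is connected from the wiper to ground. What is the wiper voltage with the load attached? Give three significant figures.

V ≈ 2.69 V

The wiper splits the pot into (1−α)R = 48.15 kΩ above and αR = 101.8 kΩ below.
Lower section ‖ load = 95.72 kΩ.
V_wiper = 4.04 × 95.72/(48.15 + 95.72) = 2.69 V.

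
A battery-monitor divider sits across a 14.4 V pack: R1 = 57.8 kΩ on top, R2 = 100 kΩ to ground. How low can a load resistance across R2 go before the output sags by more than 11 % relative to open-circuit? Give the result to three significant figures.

R_L(min) ≈ 296 kΩ

Output resistance R_th = R1‖R2 = (57.8 × 100)/157.8 = 36.63 kΩ.
The fractional drop is R_th/(R_th + R_L); requiring this ≤ 0.110 gives R_L ≥ R_th(1/0.110 − 1) = 36.63 × 8.091 = 296 kΩ.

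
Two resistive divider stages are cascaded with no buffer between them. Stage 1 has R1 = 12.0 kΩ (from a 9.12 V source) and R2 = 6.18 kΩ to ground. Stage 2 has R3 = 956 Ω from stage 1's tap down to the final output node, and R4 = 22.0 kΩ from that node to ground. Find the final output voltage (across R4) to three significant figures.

Stage 2 presents R3+R4 = 22960 Ω as a load on stage 1's tap.
Stage 1's lower leg becomes R2‖(R3+R4) = 4869 Ω, so V_mid = 9.12 × 4869/16870 = 2.632 V.
Stage 2 is itself unloaded: V_out = V_mid × R4/(R3+R4) = 2.632 × 22000/22960 = 2.52 V.

V_out ≈ 2.52 V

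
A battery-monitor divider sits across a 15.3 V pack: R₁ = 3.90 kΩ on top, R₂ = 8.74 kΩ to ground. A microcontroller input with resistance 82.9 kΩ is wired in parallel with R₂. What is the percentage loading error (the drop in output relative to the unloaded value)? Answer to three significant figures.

The divider's output (Thévenin) resistance is R₁‖R₂ = 2.697 kΩ.
Fractional drop under load = R_th/(R_th + R_L) = 2.697 / (2.697 + 82.9) = 0.03150.
So the output falls by 3.15 %.

3.15 %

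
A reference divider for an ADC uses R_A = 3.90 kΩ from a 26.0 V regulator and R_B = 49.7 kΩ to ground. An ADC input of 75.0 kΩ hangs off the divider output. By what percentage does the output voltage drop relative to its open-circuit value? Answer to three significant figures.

4.60 %

The divider's output (Thévenin) resistance is R_A‖R_B = 3.616 kΩ.
Fractional drop under load = R_th/(R_th + R_L) = 3.616 / (3.616 + 75.0) = 0.04600.
So the output falls by 4.60 %.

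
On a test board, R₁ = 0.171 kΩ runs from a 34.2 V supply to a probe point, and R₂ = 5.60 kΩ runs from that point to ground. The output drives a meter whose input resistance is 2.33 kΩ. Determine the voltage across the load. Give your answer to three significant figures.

V_out ≈ 31.0 V

The load sits in parallel with R₂: R₂‖R_L = (5600 × 2330) / (5600 + 2330) = 1645 Ω.
V_out = 34.2 × 1645 / (171 + 1645) = 34.2 × 1645/1816 = 31.0 V.
(Unloaded it would have been 33.2 V.)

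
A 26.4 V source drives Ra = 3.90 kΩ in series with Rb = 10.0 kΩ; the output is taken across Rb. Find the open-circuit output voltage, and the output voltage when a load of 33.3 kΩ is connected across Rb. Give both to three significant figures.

Unloaded: 19.0 V; loaded: 17.5 V

Open-circuit: V = 26.4 × 10.0/(3.90 + 10.0) = 19.0 V.
With the load, Rb becomes Rb‖R_L = 7.691 kΩ, so V = 26.4 × 7.691/11.59 = 17.5 V.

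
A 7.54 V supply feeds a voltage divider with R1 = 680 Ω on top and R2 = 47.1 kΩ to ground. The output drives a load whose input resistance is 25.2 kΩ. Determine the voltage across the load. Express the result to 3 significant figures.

V_out ≈ 7.24 V

The load sits in parallel with R2: R2‖R_L = (47100 × 25200) / (47100 + 25200) = 16420 Ω.
V_out = 7.54 × 16420 / (680 + 16420) = 7.54 × 16420/17100 = 7.24 V.
(Unloaded it would have been 7.43 V.)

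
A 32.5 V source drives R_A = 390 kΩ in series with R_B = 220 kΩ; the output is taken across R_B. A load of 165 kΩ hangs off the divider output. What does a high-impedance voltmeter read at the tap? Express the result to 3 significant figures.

The load sits in parallel with R_B: R_B‖R_L = (220 × 165) / (220 + 165) = 94.29 kΩ.
V_out = 32.5 × 94.29 / (390 + 94.29) = 32.5 × 94.29/484.3 = 6.33 V.

V_out ≈ 6.33 V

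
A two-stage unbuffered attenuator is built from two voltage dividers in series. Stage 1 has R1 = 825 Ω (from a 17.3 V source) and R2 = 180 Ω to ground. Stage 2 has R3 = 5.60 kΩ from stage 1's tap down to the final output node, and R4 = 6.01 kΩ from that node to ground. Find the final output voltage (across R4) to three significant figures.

V_out ≈ 1.58 V

Stage 2 presents R3+R4 = 11610 Ω as a load on stage 1's tap.
Stage 1's lower leg becomes R2‖(R3+R4) = 177.3 Ω, so V_mid = 17.3 × 177.3/1002 = 3.060 V.
Stage 2 is itself unloaded: V_out = V_mid × R4/(R3+R4) = 3.060 × 6010/11610 = 1.58 V.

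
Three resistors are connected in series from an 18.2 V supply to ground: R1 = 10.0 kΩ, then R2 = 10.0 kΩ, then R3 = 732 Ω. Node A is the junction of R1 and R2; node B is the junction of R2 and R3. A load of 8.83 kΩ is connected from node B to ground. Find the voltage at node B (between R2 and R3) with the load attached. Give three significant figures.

At node B, R3 is in parallel with the load: R3‖R_L = 676.0 Ω.
Below node A the resistance is R2 + (R3‖R_L) = 10680 Ω, so V_A = 18.2 × 10680/20680 = 9.398 V.
Then V_B = V_A × (R3‖R_L)/(R2 + R3‖R_L) = 9.398 × 676.0/10680 = 0.595 V.

V ≈ 0.595 V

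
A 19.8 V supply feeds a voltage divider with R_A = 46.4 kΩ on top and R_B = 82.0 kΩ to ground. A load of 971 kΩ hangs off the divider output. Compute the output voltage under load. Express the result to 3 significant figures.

V_out ≈ 12.3 V

The load sits in parallel with R_B: R_B‖R_L = (82.0 × 971) / (82.0 + 971) = 75.61 kΩ.
V_out = 19.8 × 75.61 / (46.4 + 75.61) = 19.8 × 75.61/122.0 = 12.3 V.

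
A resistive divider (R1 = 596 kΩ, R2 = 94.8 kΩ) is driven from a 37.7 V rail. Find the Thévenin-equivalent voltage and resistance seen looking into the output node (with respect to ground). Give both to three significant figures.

V_th is the open-circuit tap voltage: 37.7 × 94.8/(596 + 94.8) = 5.17 V.
With the supply zeroed, R1 and R2 appear in parallel from the tap: R_th = R1‖R2 = (596 × 94.8)/690.8 = 81.8 kΩ.

V_th = 5.17 V, R_th = 81.8 kΩ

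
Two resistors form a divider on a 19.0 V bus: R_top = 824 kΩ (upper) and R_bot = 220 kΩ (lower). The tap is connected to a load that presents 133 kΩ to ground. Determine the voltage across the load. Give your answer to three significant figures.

The load sits in parallel with R_bot: R_bot‖R_L = (220 × 133) / (220 + 133) = 82.89 kΩ.
V_out = 19.0 × 82.89 / (824 + 82.89) = 19.0 × 82.89/906.9 = 1.74 V.
(Unloaded it would have been 4.00 V.)

V_out ≈ 1.74 V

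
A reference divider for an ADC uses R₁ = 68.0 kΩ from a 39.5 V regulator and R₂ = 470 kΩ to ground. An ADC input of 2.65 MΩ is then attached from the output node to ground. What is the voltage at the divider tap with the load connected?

V_out ≈ 33.8 V

The load sits in parallel with R₂: R₂‖R_L = (470 × 2650) / (470 + 2650) = 399.2 kΩ.
V_out = 39.5 × 399.2 / (68.0 + 399.2) = 39.5 × 399.2/467.2 = 33.8 V.
(Unloaded it would have been 34.5 V.)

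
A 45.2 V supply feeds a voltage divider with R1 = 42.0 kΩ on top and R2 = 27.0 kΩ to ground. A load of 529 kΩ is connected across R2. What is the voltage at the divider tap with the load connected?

The load sits in parallel with R2: R2‖R_L = (27.0 × 529) / (27.0 + 529) = 25.69 kΩ.
V_out = 45.2 × 25.69 / (42.0 + 25.69) = 45.2 × 25.69/67.69 = 17.2 V.

V_out ≈ 17.2 V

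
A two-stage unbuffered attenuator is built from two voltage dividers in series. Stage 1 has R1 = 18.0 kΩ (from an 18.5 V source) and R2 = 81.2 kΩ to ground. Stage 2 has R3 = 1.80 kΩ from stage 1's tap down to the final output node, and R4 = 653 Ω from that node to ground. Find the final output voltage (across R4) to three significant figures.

Stage 2 presents R3+R4 = 2453 Ω as a load on stage 1's tap.
Stage 1's lower leg becomes R2‖(R3+R4) = 2381 Ω, so V_mid = 18.5 × 2381/20380 = 2.161 V.
Stage 2 is itself unloaded: V_out = V_mid × R4/(R3+R4) = 2.161 × 653/2453 = 0.575 V.

V_out ≈ 0.575 V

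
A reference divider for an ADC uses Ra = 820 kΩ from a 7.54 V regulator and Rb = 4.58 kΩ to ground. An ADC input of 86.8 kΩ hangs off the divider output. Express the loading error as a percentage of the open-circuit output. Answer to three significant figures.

The divider's output (Thévenin) resistance is Ra‖Rb = 4.555 kΩ.
Fractional drop under load = R_th/(R_th + R_L) = 4.555 / (4.555 + 86.8) = 0.04986.
So the output falls by 4.99 %.

4.99 %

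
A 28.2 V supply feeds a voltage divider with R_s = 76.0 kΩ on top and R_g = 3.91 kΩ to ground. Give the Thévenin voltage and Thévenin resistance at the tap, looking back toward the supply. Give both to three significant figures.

V_th is the open-circuit tap voltage: 28.2 × 3.91/(76.0 + 3.91) = 1.38 V.
With the supply zeroed, R_s and R_g appear in parallel from the tap: R_th = R_s‖R_g = (76.0 × 3.91)/79.91 = 3.72 kΩ.

V_th = 1.38 V, R_th = 3.72 kΩ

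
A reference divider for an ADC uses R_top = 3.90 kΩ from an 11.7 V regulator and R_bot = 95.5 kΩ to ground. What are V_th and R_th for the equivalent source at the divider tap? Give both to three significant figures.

V_th = 11.2 V, R_th = 3.75 kΩ

V_th is the open-circuit tap voltage: 11.7 × 95.5/(3.90 + 95.5) = 11.2 V.
With the supply zeroed, R_top and R_bot appear in parallel from the tap: R_th = R_top‖R_bot = (3.90 × 95.5)/99.40 = 3.75 kΩ.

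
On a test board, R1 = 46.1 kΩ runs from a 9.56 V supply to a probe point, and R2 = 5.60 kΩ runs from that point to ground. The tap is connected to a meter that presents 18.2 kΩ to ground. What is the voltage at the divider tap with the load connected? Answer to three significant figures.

V_out ≈ 0.813 V

The load sits in parallel with R2: R2‖R_L = (5.60 × 18.2) / (5.60 + 18.2) = 4.282 kΩ.
V_out = 9.56 × 4.282 / (46.1 + 4.282) = 9.56 × 4.282/50.38 = 0.813 V.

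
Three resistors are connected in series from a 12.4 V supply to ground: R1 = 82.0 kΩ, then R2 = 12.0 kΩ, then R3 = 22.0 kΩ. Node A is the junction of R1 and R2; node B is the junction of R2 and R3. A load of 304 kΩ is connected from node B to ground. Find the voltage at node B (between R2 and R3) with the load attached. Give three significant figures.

V ≈ 2.22 V

At node B, R3 is in parallel with the load: R3‖R_L = 20.52 kΩ.
Below node A the resistance is R2 + (R3‖R_L) = 32.52 kΩ, so V_A = 12.4 × 32.52/114.5 = 3.521 V.
Then V_B = V_A × (R3‖R_L)/(R2 + R3‖R_L) = 3.521 × 20.52/32.52 = 2.22 V.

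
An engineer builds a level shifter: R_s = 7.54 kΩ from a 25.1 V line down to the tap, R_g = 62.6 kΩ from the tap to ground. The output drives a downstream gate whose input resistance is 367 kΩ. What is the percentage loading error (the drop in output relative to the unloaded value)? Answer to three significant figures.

The divider's output (Thévenin) resistance is R_s‖R_g = 6.729 kΩ.
Fractional drop under load = R_th/(R_th + R_L) = 6.729 / (6.729 + 367) = 0.01801.
So the output falls by 1.80 %.

1.80 %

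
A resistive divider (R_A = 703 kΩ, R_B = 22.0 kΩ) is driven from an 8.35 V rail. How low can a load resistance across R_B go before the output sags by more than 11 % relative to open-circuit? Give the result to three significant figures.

Output resistance R_th = R_A‖R_B = (703 × 22.0)/725.0 = 21.33 kΩ.
The fractional drop is R_th/(R_th + R_L); requiring this ≤ 0.110 gives R_L ≥ R_th(1/0.110 − 1) = 21.33 × 8.091 = 173 kΩ.

R_L(min) ≈ 173 kΩ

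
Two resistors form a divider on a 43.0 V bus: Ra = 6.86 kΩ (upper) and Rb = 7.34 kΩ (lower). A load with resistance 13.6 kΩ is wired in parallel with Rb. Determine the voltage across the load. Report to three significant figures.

The load sits in parallel with Rb: Rb‖R_L = (7.34 × 13.6) / (7.34 + 13.6) = 4.767 kΩ.
V_out = 43.0 × 4.767 / (6.86 + 4.767) = 43.0 × 4.767/11.63 = 17.6 V.

V_out ≈ 17.6 V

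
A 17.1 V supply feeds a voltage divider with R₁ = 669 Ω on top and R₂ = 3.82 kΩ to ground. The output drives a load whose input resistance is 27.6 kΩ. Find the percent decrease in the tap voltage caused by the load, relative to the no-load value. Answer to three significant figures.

2.02 %

The divider's output (Thévenin) resistance is R₁‖R₂ = 569.3 Ω.
Fractional drop under load = R_th/(R_th + R_L) = 569.3 / (569.3 + 27600) = 0.02021.
So the output falls by 2.02 %.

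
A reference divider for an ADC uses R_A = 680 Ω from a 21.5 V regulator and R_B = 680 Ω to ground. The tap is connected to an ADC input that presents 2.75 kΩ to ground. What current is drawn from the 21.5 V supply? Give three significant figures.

I ≈ 17.5 mA

R_B‖R_L = 545.2 Ω, so the source sees R_A + R_B‖R_L = 1225 Ω.
I = 21.5 V / 1225 Ω = 17.5 mA.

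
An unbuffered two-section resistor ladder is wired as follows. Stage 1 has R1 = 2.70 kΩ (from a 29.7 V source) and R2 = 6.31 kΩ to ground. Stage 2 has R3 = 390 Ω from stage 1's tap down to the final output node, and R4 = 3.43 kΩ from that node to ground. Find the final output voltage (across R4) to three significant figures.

Stage 2 presents R3+R4 = 3820 Ω as a load on stage 1's tap.
Stage 1's lower leg becomes R2‖(R3+R4) = 2379 Ω, so V_mid = 29.7 × 2379/5079 = 13.91 V.
Stage 2 is itself unloaded: V_out = V_mid × R4/(R3+R4) = 13.91 × 3430/3820 = 12.5 V.

V_out ≈ 12.5 V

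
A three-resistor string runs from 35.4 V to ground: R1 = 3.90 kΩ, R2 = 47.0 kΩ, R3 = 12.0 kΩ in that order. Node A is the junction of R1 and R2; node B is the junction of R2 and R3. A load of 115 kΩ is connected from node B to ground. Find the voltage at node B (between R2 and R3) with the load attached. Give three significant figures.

V ≈ 6.23 V

At node B, R3 is in parallel with the load: R3‖R_L = 10.87 kΩ.
Below node A the resistance is R2 + (R3‖R_L) = 57.87 kΩ, so V_A = 35.4 × 57.87/61.77 = 33.16 V.
Then V_B = V_A × (R3‖R_L)/(R2 + R3‖R_L) = 33.16 × 10.87/57.87 = 6.23 V.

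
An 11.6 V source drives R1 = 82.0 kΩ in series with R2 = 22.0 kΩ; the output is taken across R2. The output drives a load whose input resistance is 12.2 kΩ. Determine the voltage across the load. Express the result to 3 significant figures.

V_out ≈ 1.01 V

The load sits in parallel with R2: R2‖R_L = (22.0 × 12.2) / (22.0 + 12.2) = 7.848 kΩ.
V_out = 11.6 × 7.848 / (82.0 + 7.848) = 11.6 × 7.848/89.85 = 1.01 V.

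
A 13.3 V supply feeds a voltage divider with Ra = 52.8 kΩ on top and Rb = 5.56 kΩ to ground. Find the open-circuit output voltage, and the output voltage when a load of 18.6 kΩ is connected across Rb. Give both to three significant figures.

Open-circuit: V = 13.3 × 5.56/(52.8 + 5.56) = 1.27 V.
With the load, Rb becomes Rb‖R_L = 4.280 kΩ, so V = 13.3 × 4.280/57.08 = 0.997 V.

Unloaded: 1.27 V; loaded: 0.997 V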